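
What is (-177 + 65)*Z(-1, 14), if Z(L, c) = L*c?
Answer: 1568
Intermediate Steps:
(-177 + 65)*Z(-1, 14) = (-177 + 65)*(-1*14) = -112*(-14) = 1568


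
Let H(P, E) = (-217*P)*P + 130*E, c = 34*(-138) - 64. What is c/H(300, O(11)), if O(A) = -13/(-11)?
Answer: 26158/107414155 ≈ 0.00024352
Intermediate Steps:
c = -4756 (c = -4692 - 64 = -4756)
O(A) = 13/11 (O(A) = -13*(-1/11) = 13/11)
H(P, E) = -217*P² + 130*E
c/H(300, O(11)) = -4756/(-217*300² + 130*(13/11)) = -4756/(-217*90000 + 1690/11) = -4756/(-19530000 + 1690/11) = -4756/(-214828310/11) = -4756*(-11/214828310) = 26158/107414155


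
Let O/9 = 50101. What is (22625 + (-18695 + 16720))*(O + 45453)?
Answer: 10249875300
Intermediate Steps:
O = 450909 (O = 9*50101 = 450909)
(22625 + (-18695 + 16720))*(O + 45453) = (22625 + (-18695 + 16720))*(450909 + 45453) = (22625 - 1975)*496362 = 20650*496362 = 10249875300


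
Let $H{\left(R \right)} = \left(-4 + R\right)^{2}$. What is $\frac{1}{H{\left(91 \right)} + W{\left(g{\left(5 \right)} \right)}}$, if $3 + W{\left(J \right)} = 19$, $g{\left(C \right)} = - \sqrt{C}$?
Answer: $\frac{1}{7585} \approx 0.00013184$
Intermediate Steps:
$W{\left(J \right)} = 16$ ($W{\left(J \right)} = -3 + 19 = 16$)
$\frac{1}{H{\left(91 \right)} + W{\left(g{\left(5 \right)} \right)}} = \frac{1}{\left(-4 + 91\right)^{2} + 16} = \frac{1}{87^{2} + 16} = \frac{1}{7569 + 16} = \frac{1}{7585}$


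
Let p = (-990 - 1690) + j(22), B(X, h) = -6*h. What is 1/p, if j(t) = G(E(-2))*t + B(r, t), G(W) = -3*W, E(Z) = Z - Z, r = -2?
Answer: -1/2812 ≈ -0.00035562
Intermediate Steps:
E(Z) = 0
j(t) = -6*t (j(t) = (-3*0)*t - 6*t = 0*t - 6*t = 0 - 6*t = -6*t)
p = -2812 (p = (-990 - 1690) - 6*22 = -2680 - 132 = -2812)
1/p = 1/(-2812) = -1/2812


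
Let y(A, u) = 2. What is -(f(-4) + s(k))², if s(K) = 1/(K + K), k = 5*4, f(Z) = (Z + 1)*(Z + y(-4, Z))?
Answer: -58081/1600 ≈ -36.301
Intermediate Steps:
f(Z) = (1 + Z)*(2 + Z) (f(Z) = (Z + 1)*(Z + 2) = (1 + Z)*(2 + Z))
k = 20
s(K) = 1/(2*K)
-(f(-4) + s(k))² = -((2 + (-4)² + 3*(-4)) + (½)/20)² = -((2 + 16 - 12) + (½)*(1/20))² = -(6 + 1/40)² = -(241/40)² = -1*58081/1600 = -58081/1600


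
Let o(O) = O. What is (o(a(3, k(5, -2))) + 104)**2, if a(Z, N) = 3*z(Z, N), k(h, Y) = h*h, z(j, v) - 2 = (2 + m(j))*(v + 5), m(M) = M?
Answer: 313600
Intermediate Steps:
z(j, v) = 2 + (2 + j)*(5 + v) (z(j, v) = 2 + (2 + j)*(v + 5) = 2 + (2 + j)*(5 + v))
k(h, Y) = h**2
a(Z, N) = 36 + 6*N + 15*Z + 3*N*Z (a(Z, N) = 3*(12 + 2*N + 5*Z + Z*N) = 3*(12 + 2*N + 5*Z + N*Z) = 36 + 6*N + 15*Z + 3*N*Z)
(o(a(3, k(5, -2))) + 104)**2 = ((36 + 6*5**2 + 15*3 + 3*5**2*3) + 104)**2 = ((36 + 6*25 + 45 + 3*25*3) + 104)**2 = ((36 + 150 + 45 + 225) + 104)**2 = (456 + 104)**2 = 560**2 = 313600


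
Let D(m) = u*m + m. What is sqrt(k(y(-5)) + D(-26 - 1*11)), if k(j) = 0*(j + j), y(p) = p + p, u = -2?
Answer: sqrt(37) ≈ 6.0828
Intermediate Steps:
D(m) = -m (D(m) = -2*m + m = -m)
y(p) = 2*p
k(j) = 0 (k(j) = 0*(2*j) = 0)
sqrt(k(y(-5)) + D(-26 - 1*11)) = sqrt(0 - (-26 - 1*11)) = sqrt(0 - (-26 - 11)) = sqrt(0 - 1*(-37)) = sqrt(0 + 37) = sqrt(37)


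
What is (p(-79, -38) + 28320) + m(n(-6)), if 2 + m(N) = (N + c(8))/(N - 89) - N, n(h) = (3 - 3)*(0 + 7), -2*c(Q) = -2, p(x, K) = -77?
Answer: 2513448/89 ≈ 28241.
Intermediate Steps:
c(Q) = 1 (c(Q) = -½*(-2) = 1)
n(h) = 0 (n(h) = 0*7 = 0)
m(N) = -2 - N + (1 + N)/(-89 + N) (m(N) = -2 + ((N + 1)/(N - 89) - N) = -2 + ((1 + N)/(-89 + N) - N) = -2 + (-N + (1 + N)/(-89 + N)) = -2 - N + (1 + N)/(-89 + N))
(p(-79, -38) + 28320) + m(n(-6)) = (-77 + 28320) + (179 - 1*0² + 88*0)/(-89 + 0) = 28243 + (179 - 1*0 + 0)/(-89) = 28243 - (179 + 0 + 0)/89 = 28243 - 1/89*179 = 28243 - 179/89 = 2513448/89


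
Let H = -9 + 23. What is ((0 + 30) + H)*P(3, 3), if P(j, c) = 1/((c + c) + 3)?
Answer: 44/9 ≈ 4.8889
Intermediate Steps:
P(j, c) = 1/(3 + 2*c) (P(j, c) = 1/(2*c + 3) = 1/(3 + 2*c))
H = 14
((0 + 30) + H)*P(3, 3) = ((0 + 30) + 14)/(3 + 2*3) = (30 + 14)/(3 + 6) = 44/9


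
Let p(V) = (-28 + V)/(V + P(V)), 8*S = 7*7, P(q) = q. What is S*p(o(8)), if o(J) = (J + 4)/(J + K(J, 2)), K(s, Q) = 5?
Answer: -539/6 ≈ -89.833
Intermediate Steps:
o(J) = (4 + J)/(5 + J) (o(J) = (J + 4)/(J + 5) = (4 + J)/(5 + J))
S = 49/8 (S = (7*7)/8 = (⅛)*49 = 49/8 ≈ 6.1250)
p(V) = (-28 + V)/(2*V) (p(V) = (-28 + V)/(V + V) = (-28 + V)/((2*V)) = (-28 + V)*(1/(2*V)) = (-28 + V)/(2*V))
S*p(o(8)) = 49*((-28 + (4 + 8)/(5 + 8))/(2*(((4 + 8)/(5 + 8)))))/8 = 49*((-28 + 12/13)/(2*((12/13))))/8 = 49*((-28 + (1/13)*12)/(2*(((1/13)*12))))/8 = 49*((-28 + 12/13)/(2*(12/13)))/8 = 49*((½)*(13/12)*(-352/13))/8 = (49/8)*(-44/3) = -539/6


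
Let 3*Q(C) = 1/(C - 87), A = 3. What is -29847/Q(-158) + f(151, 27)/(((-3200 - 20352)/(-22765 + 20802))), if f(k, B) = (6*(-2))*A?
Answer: 129168247293/5888 ≈ 2.1938e+7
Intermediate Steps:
f(k, B) = -36 (f(k, B) = (6*(-2))*3 = -12*3 = -36)
Q(C) = 1/(3*(-87 + C)) (Q(C) = 1/(3*(C - 87)) = 1/(3*(-87 + C)))
-29847/Q(-158) + f(151, 27)/(((-3200 - 20352)/(-22765 + 20802))) = -29847/(1/(3*(-87 - 158))) - 36*(-22765 + 20802)/(-3200 - 20352) = -29847/((⅓)/(-245)) - 36/((-23552/(-1963))) = -29847/((⅓)*(-1/245)) - 36/((-23552*(-1/1963))) = -29847/(-1/735) - 36/23552/1963 = -29847*(-735) - 36*1963/23552 = 21937545 - 17667/5888 = 129168247293/5888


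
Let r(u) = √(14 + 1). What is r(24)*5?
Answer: 5*√15 ≈ 19.365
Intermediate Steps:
r(u) = √15
r(24)*5 = √15*5 = 5*√15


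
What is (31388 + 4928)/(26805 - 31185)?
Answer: -9079/1095 ≈ -8.2913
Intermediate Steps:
(31388 + 4928)/(26805 - 31185) = 36316/(-4380) = 36316*(-1/4380) = -9079/1095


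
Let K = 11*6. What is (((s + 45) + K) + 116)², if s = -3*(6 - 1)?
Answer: 44944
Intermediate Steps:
K = 66
s = -15 (s = -3*5 = -15)
(((s + 45) + K) + 116)² = (((-15 + 45) + 66) + 116)² = ((30 + 66) + 116)² = (96 + 116)² = 212² = 44944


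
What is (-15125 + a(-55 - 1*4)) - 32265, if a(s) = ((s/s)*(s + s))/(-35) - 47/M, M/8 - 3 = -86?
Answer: -1101263603/23240 ≈ -47387.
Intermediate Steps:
M = -664 (M = 24 + 8*(-86) = 24 - 688 = -664)
a(s) = 47/664 - 2*s/35 (a(s) = ((s/s)*(s + s))/(-35) - 47/(-664) = (1*(2*s))*(-1/35) - 47*(-1/664) = (2*s)*(-1/35) + 47/664 = -2*s/35 + 47/664 = 47/664 - 2*s/35)
(-15125 + a(-55 - 1*4)) - 32265 = (-15125 + (47/664 - 2*(-55 - 1*4)/35)) - 32265 = (-15125 + (47/664 - 2*(-55 - 4)/35)) - 32265 = (-15125 + (47/664 - 2/35*(-59))) - 32265 = (-15125 + (47/664 + 118/35)) - 32265 = (-15125 + 79997/23240) - 32265 = -351425003/23240 - 32265 = -1101263603/23240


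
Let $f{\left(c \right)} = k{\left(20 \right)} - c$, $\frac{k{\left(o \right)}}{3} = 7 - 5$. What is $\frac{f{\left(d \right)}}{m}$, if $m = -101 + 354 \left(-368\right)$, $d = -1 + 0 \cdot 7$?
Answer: $- \frac{7}{130373} \approx -5.3692 \cdot 10^{-5}$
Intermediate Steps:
$k{\left(o \right)} = 6$ ($k{\left(o \right)} = 3 \left(7 - 5\right) = 3 \cdot 2 = 6$)
$d = -1$ ($d = -1 + 0 = -1$)
$m = -130373$ ($m = -101 - 130272 = -130373$)
$f{\left(c \right)} = 6 - c$
$\frac{f{\left(d \right)}}{m} = \frac{6 - -1}{-130373} = \left(6 + 1\right) \left(- \frac{1}{130373}\right) = 7 \left(- \frac{1}{130373}\right) = - \frac{7}{130373}$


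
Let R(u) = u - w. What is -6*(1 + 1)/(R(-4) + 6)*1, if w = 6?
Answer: 3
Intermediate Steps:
R(u) = -6 + u (R(u) = u - 1*6 = u - 6 = -6 + u)
-6*(1 + 1)/(R(-4) + 6)*1 = -6*(1 + 1)/((-6 - 4) + 6)*1 = -12/(-10 + 6)*1 = -12/(-4)*1 = -12*(-1)/4*1 = -6*(-½)*1 = 3*1 = 3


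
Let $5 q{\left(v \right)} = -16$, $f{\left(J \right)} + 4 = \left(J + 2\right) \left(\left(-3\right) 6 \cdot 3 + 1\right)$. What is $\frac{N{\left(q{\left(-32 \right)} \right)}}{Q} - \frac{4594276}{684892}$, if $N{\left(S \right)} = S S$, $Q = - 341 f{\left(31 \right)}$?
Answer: $- \frac{17164544587837}{2558812159475} \approx -6.708$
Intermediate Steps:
$f{\left(J \right)} = -110 - 53 J$ ($f{\left(J \right)} = -4 + \left(J + 2\right) \left(\left(-3\right) 6 \cdot 3 + 1\right) = -4 + \left(2 + J\right) \left(\left(-18\right) 3 + 1\right) = -4 + \left(2 + J\right) \left(-54 + 1\right) = -4 + \left(2 + J\right) \left(-53\right) = -4 - \left(106 + 53 J\right) = -110 - 53 J$)
$q{\left(v \right)} = - \frac{16}{5}$ ($q{\left(v \right)} = \frac{1}{5} \left(-16\right) = - \frac{16}{5}$)
$Q = 597773$ ($Q = - 341 \left(-110 - 1643\right) = \left(-341\right) \left(-1753\right) = 597773$)
$N{\left(S \right)} = S^{2}$
$\frac{N{\left(q{\left(-32 \right)} \right)}}{Q} - \frac{4594276}{684892} = \frac{\left(- \frac{16}{5}\right)^{2}}{597773} - \frac{4594276}{684892} = \frac{256}{25} \cdot \frac{1}{597773} - \frac{1148569}{171223} = \frac{256}{14944325} - \frac{1148569}{171223} = - \frac{17164544587837}{2558812159475}$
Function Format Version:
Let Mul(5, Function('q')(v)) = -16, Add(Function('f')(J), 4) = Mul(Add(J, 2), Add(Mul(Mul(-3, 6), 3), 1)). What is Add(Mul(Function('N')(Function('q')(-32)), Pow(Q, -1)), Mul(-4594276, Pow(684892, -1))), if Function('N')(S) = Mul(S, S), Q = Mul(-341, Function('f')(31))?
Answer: Rational(-17164544587837, 2558812159475) ≈ -6.7080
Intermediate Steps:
Function('f')(J) = Add(-110, Mul(-53, J)) (Function('f')(J) = Add(-4, Mul(Add(J, 2), Add(Mul(Mul(-3, 6), 3), 1))) = Add(-4, Mul(Add(2, J), Add(Mul(-18, 3), 1))) = Add(-4, Mul(Add(2, J), Add(-54, 1))) = Add(-4, Mul(Add(2, J), -53)) = Add(-4, Add(-106, Mul(-53, J))) = Add(-110, Mul(-53, J)))
Function('q')(v) = Rational(-16, 5) (Function('q')(v) = Mul(Rational(1, 5), -16) = Rational(-16, 5))
Q = 597773 (Q = Mul(-341, Add(-110, Mul(-53, 31))) = Mul(-341, Add(-110, -1643)) = Mul(-341, -1753) = 597773)
Function('N')(S) = Pow(S, 2)
Add(Mul(Function('N')(Function('q')(-32)), Pow(Q, -1)), Mul(-4594276, Pow(684892, -1))) = Add(Mul(Pow(Rational(-16, 5), 2), Pow(597773, -1)), Mul(-4594276, Pow(684892, -1))) = Add(Mul(Rational(256, 25), Rational(1, 597773)), Mul(-4594276, Rational(1, 684892))) = Add(Rational(256, 14944325), Rational(-1148569, 171223)) = Rational(-17164544587837, 2558812159475)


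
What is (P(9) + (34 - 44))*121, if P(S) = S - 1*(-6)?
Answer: 605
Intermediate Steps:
P(S) = 6 + S (P(S) = S + 6 = 6 + S)
(P(9) + (34 - 44))*121 = ((6 + 9) + (34 - 44))*121 = (15 - 10)*121 = 5*121 = 605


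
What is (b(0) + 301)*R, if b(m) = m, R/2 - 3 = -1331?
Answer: -799456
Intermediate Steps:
R = -2656 (R = 6 + 2*(-1331) = 6 - 2662 = -2656)
(b(0) + 301)*R = (0 + 301)*(-2656) = 301*(-2656) = -799456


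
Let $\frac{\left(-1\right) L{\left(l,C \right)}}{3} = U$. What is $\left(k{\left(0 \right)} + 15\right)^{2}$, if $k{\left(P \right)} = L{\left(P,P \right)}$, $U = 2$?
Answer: $81$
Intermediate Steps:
$L{\left(l,C \right)} = -6$ ($L{\left(l,C \right)} = \left(-3\right) 2 = -6$)
$k{\left(P \right)} = -6$
$\left(k{\left(0 \right)} + 15\right)^{2} = \left(-6 + 15\right)^{2} = 9^{2} = 81$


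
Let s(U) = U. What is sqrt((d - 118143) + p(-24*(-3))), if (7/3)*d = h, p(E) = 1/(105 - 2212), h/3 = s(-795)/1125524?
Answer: I*sqrt(3389928356054808589849)/169391362 ≈ 343.72*I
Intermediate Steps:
h = -2385/1125524 (h = 3*(-795/1125524) = -2385/1125524 ≈ -0.0021190)
p(E) = -1/2107 (p(E) = 1/(-2107) = -1/2107)
d = -7155/7878668 (d = (3/7)*(-2385/1125524) = -7155/7878668 ≈ -0.00090815)
sqrt((d - 118143) + p(-24*(-3))) = sqrt((-7155/7878668 - 118143) - 1/2107) = sqrt(-930809480679/7878668 - 1/2107) = sqrt(-280173654809903/2371479068) = I*sqrt(3389928356054808589849)/169391362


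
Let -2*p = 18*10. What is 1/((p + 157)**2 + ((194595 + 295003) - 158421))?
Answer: 1/335666 ≈ 2.9792e-6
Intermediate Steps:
p = -90 (p = -9*10 = -1/2*180 = -90)
1/((p + 157)**2 + ((194595 + 295003) - 158421)) = 1/((-90 + 157)**2 + ((194595 + 295003) - 158421)) = 1/(67**2 + (489598 - 158421)) = 1/(4489 + 331177) = 1/335666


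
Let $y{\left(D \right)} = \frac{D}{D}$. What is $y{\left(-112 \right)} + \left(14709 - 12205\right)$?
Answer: $2505$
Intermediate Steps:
$y{\left(D \right)} = 1$
$y{\left(-112 \right)} + \left(14709 - 12205\right) = 1 + \left(14709 - 12205\right) = 1 + 2504 = 2505$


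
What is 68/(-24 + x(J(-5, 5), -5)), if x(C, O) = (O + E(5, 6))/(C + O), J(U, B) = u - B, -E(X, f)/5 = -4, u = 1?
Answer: -204/77 ≈ -2.6493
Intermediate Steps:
E(X, f) = 20 (E(X, f) = -5*(-4) = 20)
J(U, B) = 1 - B
x(C, O) = (20 + O)/(C + O) (x(C, O) = (O + 20)/(C + O) = (20 + O)/(C + O))
68/(-24 + x(J(-5, 5), -5)) = 68/(-24 + (20 - 5)/((1 - 1*5) - 5)) = 68/(-24 + 15/((1 - 5) - 5)) = 68/(-24 + 15/(-4 - 5)) = 68/(-24 + 15/(-9)) = 68/(-24 - ⅑*15) = 68/(-24 - 5/3) = 68/(-77/3) = 68*(-3/77) = -204/77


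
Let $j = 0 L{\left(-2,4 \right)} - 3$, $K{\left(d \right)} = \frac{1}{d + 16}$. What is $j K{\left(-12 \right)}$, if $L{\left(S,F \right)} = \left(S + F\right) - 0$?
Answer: $- \frac{3}{4} \approx -0.75$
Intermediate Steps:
$K{\left(d \right)} = \frac{1}{16 + d}$
$L{\left(S,F \right)} = F + S$ ($L{\left(S,F \right)} = \left(F + S\right) + 0 = F + S$)
$j = -3$ ($j = 0 \left(4 - 2\right) - 3 = 0 \cdot 2 - 3 = 0 - 3 = -3$)
$j K{\left(-12 \right)} = - \frac{3}{16 - 12} = - \frac{3}{4}$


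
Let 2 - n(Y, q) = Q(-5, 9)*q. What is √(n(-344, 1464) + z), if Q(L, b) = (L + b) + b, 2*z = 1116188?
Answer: 6*√14974 ≈ 734.21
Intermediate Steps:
z = 558094 (z = (½)*1116188 = 558094)
Q(L, b) = L + 2*b
n(Y, q) = 2 - 13*q (n(Y, q) = 2 - (-5 + 2*9)*q = 2 - (-5 + 18)*q = 2 - 13*q)
√(n(-344, 1464) + z) = √((2 - 13*1464) + 558094) = √((2 - 19032) + 558094) = √(-19030 + 558094) = √539064 = 6*√14974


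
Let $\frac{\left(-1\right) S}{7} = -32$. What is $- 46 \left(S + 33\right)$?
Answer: $-11822$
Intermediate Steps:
$S = 224$ ($S = \left(-7\right) \left(-32\right) = 224$)
$- 46 \left(S + 33\right) = - 46 \left(224 + 33\right) = \left(-46\right) 257 = -11822$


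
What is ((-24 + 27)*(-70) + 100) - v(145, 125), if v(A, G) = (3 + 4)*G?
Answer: -985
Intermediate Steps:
v(A, G) = 7*G
((-24 + 27)*(-70) + 100) - v(145, 125) = ((-24 + 27)*(-70) + 100) - 7*125 = (3*(-70) + 100) - 1*875 = (-210 + 100) - 875 = -110 - 875 = -985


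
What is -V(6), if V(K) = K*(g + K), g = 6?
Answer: -72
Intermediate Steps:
V(K) = K*(6 + K)
-V(6) = -6*(6 + 6) = -6*12 = -1*72 = -72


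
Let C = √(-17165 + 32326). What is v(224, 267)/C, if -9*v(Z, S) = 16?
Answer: -16*√15161/136449 ≈ -0.014438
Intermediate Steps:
v(Z, S) = -16/9 (v(Z, S) = -⅑*16 = -16/9)
C = √15161 ≈ 123.13
v(224, 267)/C = -16*√15161/15161/9 = -16*√15161/136449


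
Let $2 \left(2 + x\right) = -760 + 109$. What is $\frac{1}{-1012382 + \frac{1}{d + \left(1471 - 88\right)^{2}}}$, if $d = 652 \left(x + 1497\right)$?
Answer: $- \frac{2675203}{2708327363545} \approx -9.8777 \cdot 10^{-7}$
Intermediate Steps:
$x = - \frac{655}{2}$ ($x = -2 + \frac{-760 + 109}{2} = -2 + \frac{1}{2} \left(-651\right) = -2 - \frac{651}{2} = - \frac{655}{2} \approx -327.5$)
$d = 762514$ ($d = 652 \left(- \frac{655}{2} + 1497\right) = 652 \cdot \frac{2339}{2} = 762514$)
$\frac{1}{-1012382 + \frac{1}{d + \left(1471 - 88\right)^{2}}} = \frac{1}{-1012382 + \frac{1}{762514 + \left(1471 - 88\right)^{2}}} = \frac{1}{-1012382 + \frac{1}{762514 + 1383^{2}}} = \frac{1}{-1012382 + \frac{1}{762514 + 1912689}} = \frac{1}{-1012382 + \frac{1}{2675203}} = \frac{1}{- \frac{2708327363545}{2675203}} = - \frac{2675203}{2708327363545}$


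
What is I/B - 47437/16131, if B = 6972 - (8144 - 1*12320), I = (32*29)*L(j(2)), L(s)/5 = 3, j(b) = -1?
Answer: -25357013/14985699 ≈ -1.6921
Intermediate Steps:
L(s) = 15 (L(s) = 5*3 = 15)
I = 13920 (I = (32*29)*15 = 928*15 = 13920)
B = 11148 (B = 6972 - (8144 - 12320) = 6972 - 1*(-4176) = 6972 + 4176 = 11148)
I/B - 47437/16131 = 13920/11148 - 47437/16131 = 13920*(1/11148) - 47437*1/16131 = 1160/929 - 47437/16131 = -25357013/14985699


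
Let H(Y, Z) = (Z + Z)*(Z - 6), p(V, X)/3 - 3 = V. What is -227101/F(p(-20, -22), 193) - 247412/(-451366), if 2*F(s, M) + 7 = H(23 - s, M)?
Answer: -93577189416/16288670525 ≈ -5.7449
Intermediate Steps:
p(V, X) = 9 + 3*V
H(Y, Z) = 2*Z*(-6 + Z) (H(Y, Z) = (2*Z)*(-6 + Z) = 2*Z*(-6 + Z))
F(s, M) = -7/2 + M*(-6 + M) (F(s, M) = -7/2 + (2*M*(-6 + M))/2 = -7/2 + M*(-6 + M))
-227101/F(p(-20, -22), 193) - 247412/(-451366) = -227101/(-7/2 + 193*(-6 + 193)) - 247412/(-451366) = -227101/(-7/2 + 193*187) - 247412*(-1/451366) = -227101/(-7/2 + 36091) + 123706/225683 = -227101/72175/2 + 123706/225683 = -227101*2/72175 + 123706/225683 = -454202/72175 + 123706/225683 = -93577189416/16288670525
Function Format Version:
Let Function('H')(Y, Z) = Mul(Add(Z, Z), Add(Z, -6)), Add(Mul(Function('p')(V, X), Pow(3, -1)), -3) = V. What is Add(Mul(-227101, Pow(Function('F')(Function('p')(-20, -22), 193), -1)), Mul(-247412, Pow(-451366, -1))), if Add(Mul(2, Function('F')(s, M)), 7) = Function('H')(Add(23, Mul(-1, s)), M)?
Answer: Rational(-93577189416, 16288670525) ≈ -5.7449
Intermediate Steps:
Function('p')(V, X) = Add(9, Mul(3, V))
Function('H')(Y, Z) = Mul(2, Z, Add(-6, Z)) (Function('H')(Y, Z) = Mul(Mul(2, Z), Add(-6, Z)) = Mul(2, Z, Add(-6, Z)))
Function('F')(s, M) = Add(Rational(-7, 2), Mul(M, Add(-6, M))) (Function('F')(s, M) = Add(Rational(-7, 2), Mul(Rational(1, 2), Mul(2, M, Add(-6, M)))) = Add(Rational(-7, 2), Mul(M, Add(-6, M))))
Add(Mul(-227101, Pow(Function('F')(Function('p')(-20, -22), 193), -1)), Mul(-247412, Pow(-451366, -1))) = Add(Mul(-227101, Pow(Add(Rational(-7, 2), Mul(193, Add(-6, 193))), -1)), Mul(-247412, Pow(-451366, -1))) = Add(Mul(-227101, Pow(Add(Rational(-7, 2), Mul(193, 187)), -1)), Mul(-247412, Rational(-1, 451366))) = Add(Mul(-227101, Pow(Add(Rational(-7, 2), 36091), -1)), Rational(123706, 225683)) = Add(Mul(-227101, Pow(Rational(72175, 2), -1)), Rational(123706, 225683)) = Add(Mul(-227101, Rational(2, 72175)), Rational(123706, 225683)) = Add(Rational(-454202, 72175), Rational(123706, 225683)) = Rational(-93577189416, 16288670525)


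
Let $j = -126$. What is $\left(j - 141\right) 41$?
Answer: $-10947$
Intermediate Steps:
$\left(j - 141\right) 41 = \left(-126 - 141\right) 41 = \left(-267\right) 41 = -10947$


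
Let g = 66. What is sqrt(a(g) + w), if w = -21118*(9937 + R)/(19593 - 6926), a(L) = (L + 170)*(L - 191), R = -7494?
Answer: I*sqrt(5386866893258)/12667 ≈ 183.23*I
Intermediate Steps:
a(L) = (-191 + L)*(170 + L) (a(L) = (170 + L)*(-191 + L) = (-191 + L)*(170 + L))
w = -51591274/12667 (w = -21118*(9937 - 7494)/(19593 - 6926) = -21118/(12667/2443) = -21118/(12667*(1/2443)) = -21118/12667/2443 = -21118*2443/12667 = -51591274/12667 ≈ -4072.9)
sqrt(a(g) + w) = sqrt((-32470 + 66**2 - 21*66) - 51591274/12667) = sqrt((-32470 + 4356 - 1386) - 51591274/12667) = sqrt(-29500 - 51591274/12667) = sqrt(-425267774/12667) = I*sqrt(5386866893258)/12667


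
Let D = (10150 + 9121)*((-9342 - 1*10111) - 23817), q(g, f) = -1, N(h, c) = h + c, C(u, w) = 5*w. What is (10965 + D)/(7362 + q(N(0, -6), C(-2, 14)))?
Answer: -833845205/7361 ≈ -1.1328e+5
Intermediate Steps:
N(h, c) = c + h
D = -833856170 (D = 19271*((-9342 - 10111) - 23817) = 19271*(-19453 - 23817) = 19271*(-43270) = -833856170)
(10965 + D)/(7362 + q(N(0, -6), C(-2, 14))) = (10965 - 833856170)/(7362 - 1) = -833845205/7361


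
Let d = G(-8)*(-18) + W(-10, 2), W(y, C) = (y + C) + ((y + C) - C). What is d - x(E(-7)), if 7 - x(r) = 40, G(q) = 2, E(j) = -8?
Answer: -21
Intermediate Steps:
x(r) = -33 (x(r) = 7 - 1*40 = 7 - 40 = -33)
W(y, C) = C + 2*y (W(y, C) = (C + y) + ((C + y) - C) = (C + y) + y = C + 2*y)
d = -54 (d = 2*(-18) + (2 + 2*(-10)) = -36 + (2 - 20) = -36 - 18 = -54)
d - x(E(-7)) = -54 - 1*(-33) = -54 + 33 = -21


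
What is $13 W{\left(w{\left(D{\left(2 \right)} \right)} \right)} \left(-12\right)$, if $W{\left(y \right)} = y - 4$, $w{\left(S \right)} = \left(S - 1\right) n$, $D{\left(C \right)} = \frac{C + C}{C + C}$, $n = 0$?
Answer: $624$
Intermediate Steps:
$D{\left(C \right)} = 1$ ($D{\left(C \right)} = \frac{2 C}{2 C} = 2 C \frac{1}{2 C} = 1$)
$w{\left(S \right)} = 0$ ($w{\left(S \right)} = \left(S - 1\right) 0 = \left(-1 + S\right) 0 = 0$)
$W{\left(y \right)} = -4 + y$
$13 W{\left(w{\left(D{\left(2 \right)} \right)} \right)} \left(-12\right) = 13 \left(-4 + 0\right) \left(-12\right) = 13 \left(-4\right) \left(-12\right) = \left(-52\right) \left(-12\right) = 624$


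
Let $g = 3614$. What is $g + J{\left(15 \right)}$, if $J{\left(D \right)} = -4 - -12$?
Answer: $3622$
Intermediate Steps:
$J{\left(D \right)} = 8$ ($J{\left(D \right)} = -4 + 12 = 8$)
$g + J{\left(15 \right)} = 3614 + 8 = 3622$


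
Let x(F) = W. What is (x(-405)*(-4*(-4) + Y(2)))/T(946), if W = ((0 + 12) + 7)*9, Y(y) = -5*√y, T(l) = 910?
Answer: 1368/455 - 171*√2/182 ≈ 1.6779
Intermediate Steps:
W = 171 (W = (12 + 7)*9 = 19*9 = 171)
x(F) = 171
(x(-405)*(-4*(-4) + Y(2)))/T(946) = (171*(-4*(-4) - 5*√2))/910 = (171*(16 - 5*√2))*(1/910) = (2736 - 855*√2)*(1/910) = 1368/455 - 171*√2/182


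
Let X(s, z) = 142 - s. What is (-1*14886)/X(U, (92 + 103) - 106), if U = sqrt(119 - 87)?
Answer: -528453/5033 - 14886*sqrt(2)/5033 ≈ -109.18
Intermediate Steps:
U = 4*sqrt(2) (U = sqrt(32) = 4*sqrt(2) ≈ 5.6569)
(-1*14886)/X(U, (92 + 103) - 106) = (-1*14886)/(142 - 4*sqrt(2)) = -14886/(142 - 4*sqrt(2))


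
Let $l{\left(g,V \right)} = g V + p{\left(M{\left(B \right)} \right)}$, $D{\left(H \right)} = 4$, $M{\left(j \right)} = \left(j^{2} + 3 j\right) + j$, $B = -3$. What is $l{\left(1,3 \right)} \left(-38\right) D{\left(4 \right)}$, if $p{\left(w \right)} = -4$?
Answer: $152$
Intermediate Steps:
$M{\left(j \right)} = j^{2} + 4 j$
$l{\left(g,V \right)} = -4 + V g$ ($l{\left(g,V \right)} = g V - 4 = V g - 4 = -4 + V g$)
$l{\left(1,3 \right)} \left(-38\right) D{\left(4 \right)} = \left(-4 + 3 \cdot 1\right) \left(-38\right) 4 = \left(-4 + 3\right) \left(-38\right) 4 = \left(-1\right) \left(-38\right) 4 = 38 \cdot 4 = 152$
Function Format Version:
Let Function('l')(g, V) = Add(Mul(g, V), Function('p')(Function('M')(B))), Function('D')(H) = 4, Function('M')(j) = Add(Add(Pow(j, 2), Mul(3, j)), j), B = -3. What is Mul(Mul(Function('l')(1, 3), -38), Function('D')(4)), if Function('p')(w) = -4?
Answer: 152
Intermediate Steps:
Function('M')(j) = Add(Pow(j, 2), Mul(4, j))
Function('l')(g, V) = Add(-4, Mul(V, g)) (Function('l')(g, V) = Add(Mul(g, V), -4) = Add(Mul(V, g), -4) = Add(-4, Mul(V, g)))
Mul(Mul(Function('l')(1, 3), -38), Function('D')(4)) = Mul(Mul(Add(-4, Mul(3, 1)), -38), 4) = Mul(Mul(Add(-4, 3), -38), 4) = Mul(Mul(-1, -38), 4) = Mul(38, 4) = 152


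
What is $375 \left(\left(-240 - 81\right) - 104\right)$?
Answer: $-159375$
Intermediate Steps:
$375 \left(\left(-240 - 81\right) - 104\right) = 375 \left(-321 - 104\right) = 375 \left(-425\right) = -159375$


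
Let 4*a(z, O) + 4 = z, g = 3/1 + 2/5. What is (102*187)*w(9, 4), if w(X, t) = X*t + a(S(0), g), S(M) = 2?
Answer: 677127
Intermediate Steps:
g = 17/5 (g = 3*1 + 2*(1/5) = 3 + 2/5 = 17/5 ≈ 3.4000)
a(z, O) = -1 + z/4
w(X, t) = -1/2 + X*t (w(X, t) = X*t + (-1 + (1/4)*2) = X*t + (-1 + 1/2) = X*t - 1/2 = -1/2 + X*t)
(102*187)*w(9, 4) = (102*187)*(-1/2 + 9*4) = 19074*(-1/2 + 36) = 19074*(71/2) = 677127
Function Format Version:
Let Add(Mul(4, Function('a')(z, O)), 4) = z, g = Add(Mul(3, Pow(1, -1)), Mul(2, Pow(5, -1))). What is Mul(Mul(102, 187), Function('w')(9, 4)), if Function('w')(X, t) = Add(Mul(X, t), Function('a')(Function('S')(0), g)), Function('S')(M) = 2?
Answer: 677127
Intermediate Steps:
g = Rational(17, 5) (g = Add(Mul(3, 1), Mul(2, Rational(1, 5))) = Add(3, Rational(2, 5)) = Rational(17, 5) ≈ 3.4000)
Function('a')(z, O) = Add(-1, Mul(Rational(1, 4), z))
Function('w')(X, t) = Add(Rational(-1, 2), Mul(X, t)) (Function('w')(X, t) = Add(Mul(X, t), Add(-1, Mul(Rational(1, 4), 2))) = Add(Mul(X, t), Add(-1, Rational(1, 2))) = Add(Mul(X, t), Rational(-1, 2)) = Add(Rational(-1, 2), Mul(X, t)))
Mul(Mul(102, 187), Function('w')(9, 4)) = Mul(Mul(102, 187), Add(Rational(-1, 2), Mul(9, 4))) = Mul(19074, Add(Rational(-1, 2), 36)) = Mul(19074, Rational(71, 2)) = 677127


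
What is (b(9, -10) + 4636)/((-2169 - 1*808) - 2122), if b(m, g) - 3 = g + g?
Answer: -4619/5099 ≈ -0.90586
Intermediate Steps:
b(m, g) = 3 + 2*g (b(m, g) = 3 + (g + g) = 3 + 2*g)
(b(9, -10) + 4636)/((-2169 - 1*808) - 2122) = ((3 + 2*(-10)) + 4636)/((-2169 - 1*808) - 2122) = ((3 - 20) + 4636)/((-2169 - 808) - 2122) = (-17 + 4636)/(-2977 - 2122) = 4619/(-5099) = 4619*(-1/5099) = -4619/5099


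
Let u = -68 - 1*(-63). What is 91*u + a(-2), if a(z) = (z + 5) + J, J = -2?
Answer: -454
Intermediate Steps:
u = -5 (u = -68 + 63 = -5)
a(z) = 3 + z (a(z) = (z + 5) - 2 = (5 + z) - 2 = 3 + z)
91*u + a(-2) = 91*(-5) + (3 - 2) = -455 + 1 = -454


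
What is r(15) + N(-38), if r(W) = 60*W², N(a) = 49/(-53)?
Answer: 715451/53 ≈ 13499.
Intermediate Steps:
N(a) = -49/53 (N(a) = 49*(-1/53) = -49/53)
r(15) + N(-38) = 60*15² - 49/53 = 60*225 - 49/53 = 13500 - 49/53 = 715451/53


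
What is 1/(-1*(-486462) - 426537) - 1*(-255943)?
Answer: 15337384276/59925 ≈ 2.5594e+5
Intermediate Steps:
1/(-1*(-486462) - 426537) - 1*(-255943) = 1/(486462 - 426537) + 255943 = 1/59925 + 255943 = 15337384276/59925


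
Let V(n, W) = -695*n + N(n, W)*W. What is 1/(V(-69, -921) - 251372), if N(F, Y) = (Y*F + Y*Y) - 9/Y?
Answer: -1/839962016 ≈ -1.1905e-9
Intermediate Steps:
N(F, Y) = Y² - 9/Y + F*Y (N(F, Y) = (F*Y + Y²) - 9/Y = (Y² + F*Y) - 9/Y = Y² - 9/Y + F*Y)
V(n, W) = -9 - 695*n + W²*(W + n) (V(n, W) = -695*n + ((-9 + W²*(n + W))/W)*W = -695*n + ((-9 + W²*(W + n))/W)*W = -695*n + (-9 + W²*(W + n)) = -9 - 695*n + W²*(W + n))
1/(V(-69, -921) - 251372) = 1/((-9 - 695*(-69) + (-921)²*(-921 - 69)) - 251372) = 1/((-9 + 47955 + 848241*(-990)) - 251372) = 1/((-9 + 47955 - 839758590) - 251372) = 1/(-839710644 - 251372) = 1/(-839962016) = -1/839962016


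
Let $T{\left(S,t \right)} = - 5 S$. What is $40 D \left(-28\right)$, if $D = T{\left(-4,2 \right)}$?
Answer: $-22400$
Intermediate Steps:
$D = 20$ ($D = \left(-5\right) \left(-4\right) = 20$)
$40 D \left(-28\right) = 40 \cdot 20 \left(-28\right) = 800 \left(-28\right) = -22400$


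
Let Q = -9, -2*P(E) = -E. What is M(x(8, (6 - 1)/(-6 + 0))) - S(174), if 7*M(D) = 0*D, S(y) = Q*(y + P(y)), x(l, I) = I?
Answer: 2349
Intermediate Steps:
P(E) = E/2 (P(E) = -(-1)*E/2 = E/2)
S(y) = -27*y/2 (S(y) = -9*(y + y/2) = -27*y/2)
M(D) = 0 (M(D) = (0*D)/7 = (⅐)*0 = 0)
M(x(8, (6 - 1)/(-6 + 0))) - S(174) = 0 - (-27)*174/2 = 0 - 1*(-2349) = 0 + 2349 = 2349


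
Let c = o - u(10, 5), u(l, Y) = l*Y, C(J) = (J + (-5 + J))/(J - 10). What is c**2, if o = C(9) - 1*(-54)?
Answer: 81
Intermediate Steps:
C(J) = (-5 + 2*J)/(-10 + J)
u(l, Y) = Y*l
o = 41 (o = (-5 + 2*9)/(-10 + 9) - 1*(-54) = (-5 + 18)/(-1) + 54 = -1*13 + 54 = -13 + 54 = 41)
c = -9 (c = 41 - 5*10 = 41 - 1*50 = 41 - 50 = -9)
c**2 = (-9)**2 = 81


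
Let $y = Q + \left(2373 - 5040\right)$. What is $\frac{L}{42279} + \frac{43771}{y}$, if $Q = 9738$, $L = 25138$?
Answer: $\frac{676114969}{99651603} \approx 6.7848$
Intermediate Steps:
$y = 7071$ ($y = 9738 + \left(2373 - 5040\right) = 9738 - 2667 = 7071$)
$\frac{L}{42279} + \frac{43771}{y} = \frac{25138}{42279} + \frac{43771}{7071} = \frac{676114969}{99651603}$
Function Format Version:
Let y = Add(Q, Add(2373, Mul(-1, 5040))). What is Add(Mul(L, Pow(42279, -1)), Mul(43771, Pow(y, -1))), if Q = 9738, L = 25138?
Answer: Rational(676114969, 99651603) ≈ 6.7848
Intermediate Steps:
y = 7071 (y = Add(9738, Add(2373, Mul(-1, 5040))) = Add(9738, Add(2373, -5040)) = Add(9738, -2667) = 7071)
Add(Mul(L, Pow(42279, -1)), Mul(43771, Pow(y, -1))) = Add(Mul(25138, Pow(42279, -1)), Mul(43771, Pow(7071, -1))) = Add(Mul(25138, Rational(1, 42279)), Mul(43771, Rational(1, 7071))) = Add(Rational(25138, 42279), Rational(43771, 7071)) = Rational(676114969, 99651603)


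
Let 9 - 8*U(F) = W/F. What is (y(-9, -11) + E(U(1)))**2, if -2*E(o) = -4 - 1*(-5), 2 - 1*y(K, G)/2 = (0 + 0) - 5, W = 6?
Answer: 729/4 ≈ 182.25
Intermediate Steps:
y(K, G) = 14 (y(K, G) = 4 - 2*((0 + 0) - 5) = 4 - 2*(0 - 5) = 4 - 2*(-5) = 4 + 10 = 14)
U(F) = 9/8 - 3/(4*F)
E(o) = -1/2 (E(o) = -(-4 - 1*(-5))/2 = -(-4 + 5)/2 = -1/2*1 = -1/2)
(y(-9, -11) + E(U(1)))**2 = (14 - 1/2)**2 = (27/2)**2 = 729/4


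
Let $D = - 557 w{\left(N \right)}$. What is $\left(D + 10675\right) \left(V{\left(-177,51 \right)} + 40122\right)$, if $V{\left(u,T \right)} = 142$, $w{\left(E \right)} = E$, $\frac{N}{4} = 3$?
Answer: $160693624$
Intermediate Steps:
$N = 12$ ($N = 4 \cdot 3 = 12$)
$D = -6684$ ($D = \left(-557\right) 12 = -6684$)
$\left(D + 10675\right) \left(V{\left(-177,51 \right)} + 40122\right) = \left(-6684 + 10675\right) \left(142 + 40122\right) = 3991 \cdot 40264 = 160693624$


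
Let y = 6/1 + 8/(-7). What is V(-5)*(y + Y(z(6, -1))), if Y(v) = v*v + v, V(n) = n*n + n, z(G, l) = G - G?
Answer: 680/7 ≈ 97.143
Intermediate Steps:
z(G, l) = 0
V(n) = n + n² (V(n) = n² + n = n + n²)
Y(v) = v + v² (Y(v) = v² + v = v + v²)
y = 34/7 (y = 6*1 + 8*(-⅐) = 6 - 8/7 = 34/7 ≈ 4.8571)
V(-5)*(y + Y(z(6, -1))) = (-5*(1 - 5))*(34/7 + 0*(1 + 0)) = (-5*(-4))*(34/7 + 0*1) = 20*(34/7 + 0) = 20*(34/7) = 680/7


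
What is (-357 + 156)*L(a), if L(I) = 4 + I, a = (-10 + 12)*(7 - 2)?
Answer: -2814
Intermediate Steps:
a = 10 (a = 2*5 = 10)
(-357 + 156)*L(a) = (-357 + 156)*(4 + 10) = -201*14 = -2814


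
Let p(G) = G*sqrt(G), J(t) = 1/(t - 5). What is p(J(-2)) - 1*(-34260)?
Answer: 34260 - I*sqrt(7)/49 ≈ 34260.0 - 0.053995*I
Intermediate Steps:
J(t) = 1/(-5 + t)
p(G) = G**(3/2)
p(J(-2)) - 1*(-34260) = (1/(-5 - 2))**(3/2) - 1*(-34260) = (1/(-7))**(3/2) + 34260 = (-1/7)**(3/2) + 34260 = -I*sqrt(7)/49 + 34260 = 34260 - I*sqrt(7)/49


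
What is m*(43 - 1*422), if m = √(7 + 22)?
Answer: -379*√29 ≈ -2041.0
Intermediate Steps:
m = √29 ≈ 5.3852
m*(43 - 1*422) = √29*(43 - 1*422) = √29*(43 - 422) = √29*(-379) = -379*√29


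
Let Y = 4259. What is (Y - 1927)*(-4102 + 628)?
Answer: -8101368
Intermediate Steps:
(Y - 1927)*(-4102 + 628) = (4259 - 1927)*(-4102 + 628) = 2332*(-3474) = -8101368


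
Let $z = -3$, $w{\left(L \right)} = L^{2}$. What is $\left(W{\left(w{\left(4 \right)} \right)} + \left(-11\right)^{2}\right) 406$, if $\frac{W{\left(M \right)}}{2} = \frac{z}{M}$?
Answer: $\frac{195895}{4} \approx 48974.0$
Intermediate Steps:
$W{\left(M \right)} = - \frac{6}{M}$ ($W{\left(M \right)} = 2 \left(- \frac{3}{M}\right) = - \frac{6}{M}$)
$\left(W{\left(w{\left(4 \right)} \right)} + \left(-11\right)^{2}\right) 406 = \left(- \frac{6}{4^{2}} + \left(-11\right)^{2}\right) 406 = \left(- \frac{6}{16} + 121\right) 406 = \left(\left(-6\right) \frac{1}{16} + 121\right) 406 = \left(- \frac{3}{8} + 121\right) 406 = \frac{965}{8} \cdot 406 = \frac{195895}{4}$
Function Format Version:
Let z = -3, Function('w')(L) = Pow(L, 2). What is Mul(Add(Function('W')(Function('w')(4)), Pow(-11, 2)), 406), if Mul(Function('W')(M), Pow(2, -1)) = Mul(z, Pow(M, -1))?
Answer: Rational(195895, 4) ≈ 48974.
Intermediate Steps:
Function('W')(M) = Mul(-6, Pow(M, -1)) (Function('W')(M) = Mul(2, Mul(-3, Pow(M, -1))) = Mul(-6, Pow(M, -1)))
Mul(Add(Function('W')(Function('w')(4)), Pow(-11, 2)), 406) = Mul(Add(Mul(-6, Pow(Pow(4, 2), -1)), Pow(-11, 2)), 406) = Mul(Add(Mul(-6, Pow(16, -1)), 121), 406) = Mul(Add(Mul(-6, Rational(1, 16)), 121), 406) = Mul(Add(Rational(-3, 8), 121), 406) = Mul(Rational(965, 8), 406) = Rational(195895, 4)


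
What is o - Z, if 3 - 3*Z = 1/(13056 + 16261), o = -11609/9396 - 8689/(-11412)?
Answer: -32180700202/21830405661 ≈ -1.4741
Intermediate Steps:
o = -353056/744633 (o = -11609*1/9396 - 8689*(-1/11412) = -11609/9396 + 8689/11412 = -353056/744633 ≈ -0.47413)
Z = 87950/87951 (Z = 1 - 1/(3*(13056 + 16261)) = 1 - 1/3/29317 = 1 - 1/3*1/29317 = 1 - 1/87951 = 87950/87951 ≈ 0.99999)
o - Z = -353056/744633 - 1*87950/87951 = -353056/744633 - 87950/87951 = -32180700202/21830405661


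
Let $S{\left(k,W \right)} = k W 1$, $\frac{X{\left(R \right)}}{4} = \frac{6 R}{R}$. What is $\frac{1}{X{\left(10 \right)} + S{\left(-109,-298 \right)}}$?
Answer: $\frac{1}{32506} \approx 3.0764 \cdot 10^{-5}$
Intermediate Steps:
$X{\left(R \right)} = 24$ ($X{\left(R \right)} = 4 \frac{6 R}{R} = 4 \cdot 6 = 24$)
$S{\left(k,W \right)} = W k$ ($S{\left(k,W \right)} = W k 1 = W k$)
$\frac{1}{X{\left(10 \right)} + S{\left(-109,-298 \right)}} = \frac{1}{24 - -32482} = \frac{1}{24 + 32482} = \frac{1}{32506}$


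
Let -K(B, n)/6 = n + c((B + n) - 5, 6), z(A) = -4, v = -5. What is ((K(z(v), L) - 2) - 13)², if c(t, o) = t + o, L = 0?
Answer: 9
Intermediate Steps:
c(t, o) = o + t
K(B, n) = -6 - 12*n - 6*B (K(B, n) = -6*(n + (6 + ((B + n) - 5))) = -6*(n + (6 + (-5 + B + n))) = -6*(n + (1 + B + n)) = -6*(1 + B + 2*n) = -6 - 12*n - 6*B)
((K(z(v), L) - 2) - 13)² = (((-6 - 12*0 - 6*(-4)) - 2) - 13)² = (((-6 + 0 + 24) - 2) - 13)² = ((18 - 2) - 13)² = (16 - 13)² = 3² = 9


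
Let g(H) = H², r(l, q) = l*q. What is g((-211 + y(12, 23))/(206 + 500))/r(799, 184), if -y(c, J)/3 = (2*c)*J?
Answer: 3485689/73278066976 ≈ 4.7568e-5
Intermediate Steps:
y(c, J) = -6*J*c (y(c, J) = -3*2*c*J = -6*J*c)
g((-211 + y(12, 23))/(206 + 500))/r(799, 184) = ((-211 - 6*23*12)/(206 + 500))²/((799*184)) = ((-211 - 1656)/706)²/147016 = (-1867*1/706)²*(1/147016) = (-1867/706)²*(1/147016) = (3485689/498436)*(1/147016) = 3485689/73278066976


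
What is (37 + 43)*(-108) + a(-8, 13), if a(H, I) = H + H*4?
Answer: -8680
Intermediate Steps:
a(H, I) = 5*H (a(H, I) = H + 4*H = 5*H)
(37 + 43)*(-108) + a(-8, 13) = (37 + 43)*(-108) + 5*(-8) = 80*(-108) - 40 = -8640 - 40 = -8680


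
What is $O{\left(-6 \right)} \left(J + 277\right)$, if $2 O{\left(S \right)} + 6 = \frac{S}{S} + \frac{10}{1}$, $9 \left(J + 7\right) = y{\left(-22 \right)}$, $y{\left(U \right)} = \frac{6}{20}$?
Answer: $\frac{8101}{12} \approx 675.08$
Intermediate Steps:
$y{\left(U \right)} = \frac{3}{10}$ ($y{\left(U \right)} = 6 \cdot \frac{1}{20} = \frac{3}{10}$)
$J = - \frac{209}{30}$ ($J = -7 + \frac{1}{9} \cdot \frac{3}{10} = -7 + \frac{1}{30} = - \frac{209}{30} \approx -6.9667$)
$O{\left(S \right)} = \frac{5}{2}$ ($O{\left(S \right)} = -3 + \frac{\frac{S}{S} + \frac{10}{1}}{2} = -3 + \frac{1 + 10 \cdot 1}{2} = -3 + \frac{1 + 10}{2} = -3 + \frac{1}{2} \cdot 11 = -3 + \frac{11}{2} = \frac{5}{2}$)
$O{\left(-6 \right)} \left(J + 277\right) = \frac{5 \left(- \frac{209}{30} + 277\right)}{2} = \frac{5}{2} \cdot \frac{8101}{30} = \frac{8101}{12}$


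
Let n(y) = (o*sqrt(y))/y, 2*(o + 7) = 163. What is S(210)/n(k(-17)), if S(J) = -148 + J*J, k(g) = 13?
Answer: 87904*sqrt(13)/149 ≈ 2127.1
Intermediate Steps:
o = 149/2 (o = -7 + (1/2)*163 = -7 + 163/2 = 149/2 ≈ 74.500)
S(J) = -148 + J**2
n(y) = 149/(2*sqrt(y)) (n(y) = (149*sqrt(y)/2)/y = 149/(2*sqrt(y)))
S(210)/n(k(-17)) = (-148 + 210**2)/((149/(2*sqrt(13)))) = (-148 + 44100)/((149*(sqrt(13)/13)/2)) = 43952/((149*sqrt(13)/26)) = 43952*(2*sqrt(13)/149) = 87904*sqrt(13)/149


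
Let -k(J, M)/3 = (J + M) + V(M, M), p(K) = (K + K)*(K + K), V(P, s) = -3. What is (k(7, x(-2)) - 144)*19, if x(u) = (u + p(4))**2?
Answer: -222072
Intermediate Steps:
p(K) = 4*K**2 (p(K) = (2*K)*(2*K) = 4*K**2)
x(u) = (64 + u)**2 (x(u) = (u + 4*4**2)**2 = (u + 4*16)**2 = (u + 64)**2 = (64 + u)**2)
k(J, M) = 9 - 3*J - 3*M (k(J, M) = -3*((J + M) - 3) = -3*(-3 + J + M) = 9 - 3*J - 3*M)
(k(7, x(-2)) - 144)*19 = ((9 - 3*7 - 3*(64 - 2)**2) - 144)*19 = ((9 - 21 - 3*62**2) - 144)*19 = ((9 - 21 - 3*3844) - 144)*19 = ((9 - 21 - 11532) - 144)*19 = (-11544 - 144)*19 = -11688*19 = -222072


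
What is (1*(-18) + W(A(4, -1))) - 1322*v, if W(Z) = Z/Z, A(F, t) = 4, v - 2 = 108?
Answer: -145437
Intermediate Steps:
v = 110 (v = 2 + 108 = 110)
W(Z) = 1
(1*(-18) + W(A(4, -1))) - 1322*v = (1*(-18) + 1) - 1322*110 = (-18 + 1) - 145420 = -17 - 145420 = -145437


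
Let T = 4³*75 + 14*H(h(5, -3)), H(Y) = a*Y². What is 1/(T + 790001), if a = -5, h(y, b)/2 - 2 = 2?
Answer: 1/790321 ≈ 1.2653e-6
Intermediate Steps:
h(y, b) = 8 (h(y, b) = 4 + 2*2 = 4 + 4 = 8)
H(Y) = -5*Y²
T = 320 (T = 4³*75 + 14*(-5*8²) = 64*75 + 14*(-5*64) = 4800 + 14*(-320) = 4800 - 4480 = 320)
1/(T + 790001) = 1/(320 + 790001) = 1/790321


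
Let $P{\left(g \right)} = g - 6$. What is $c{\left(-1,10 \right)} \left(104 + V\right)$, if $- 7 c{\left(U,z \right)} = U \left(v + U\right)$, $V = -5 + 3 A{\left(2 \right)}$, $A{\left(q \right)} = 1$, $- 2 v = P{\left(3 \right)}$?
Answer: $\frac{51}{7} \approx 7.2857$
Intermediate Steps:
$P{\left(g \right)} = -6 + g$ ($P{\left(g \right)} = g - 6 = -6 + g$)
$v = \frac{3}{2}$ ($v = - \frac{-6 + 3}{2} = \left(- \frac{1}{2}\right) \left(-3\right) = \frac{3}{2} \approx 1.5$)
$V = -2$ ($V = -5 + 3 \cdot 1 = -5 + 3 = -2$)
$c{\left(U,z \right)} = - \frac{U \left(\frac{3}{2} + U\right)}{7}$
$c{\left(-1,10 \right)} \left(104 + V\right) = \left(- \frac{1}{14}\right) \left(-1\right) \left(3 + 2 \left(-1\right)\right) \left(104 - 2\right) = \left(- \frac{1}{14}\right) \left(-1\right) \left(3 - 2\right) 102 = \left(- \frac{1}{14}\right) \left(-1\right) 1 \cdot 102 = \frac{1}{14} \cdot 102 = \frac{51}{7}$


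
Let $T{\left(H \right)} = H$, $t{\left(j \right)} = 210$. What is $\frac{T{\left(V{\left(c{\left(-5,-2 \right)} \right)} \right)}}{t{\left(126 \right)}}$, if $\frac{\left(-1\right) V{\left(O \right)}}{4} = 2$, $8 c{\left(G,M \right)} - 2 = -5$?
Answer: $- \frac{4}{105} \approx -0.038095$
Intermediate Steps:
$c{\left(G,M \right)} = - \frac{3}{8}$ ($c{\left(G,M \right)} = \frac{1}{4} + \frac{1}{8} \left(-5\right) = \frac{1}{4} - \frac{5}{8} = - \frac{3}{8}$)
$V{\left(O \right)} = -8$ ($V{\left(O \right)} = \left(-4\right) 2 = -8$)
$\frac{T{\left(V{\left(c{\left(-5,-2 \right)} \right)} \right)}}{t{\left(126 \right)}} = - \frac{8}{210} = \left(-8\right) \frac{1}{210} = - \frac{4}{105}$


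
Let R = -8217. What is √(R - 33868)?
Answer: I*√42085 ≈ 205.15*I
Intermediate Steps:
√(R - 33868) = √(-8217 - 33868) = √(-42085) = I*√42085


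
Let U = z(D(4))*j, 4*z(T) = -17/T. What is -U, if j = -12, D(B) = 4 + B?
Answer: -51/8 ≈ -6.3750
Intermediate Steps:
z(T) = -17/(4*T) (z(T) = (-17/T)/4 = -17/(4*T))
U = 51/8 (U = -17/(4*(4 + 4))*(-12) = -17/4/8*(-12) = -17/4*1/8*(-12) = -17/32*(-12) = 51/8 ≈ 6.3750)
-U = -1*51/8 = -51/8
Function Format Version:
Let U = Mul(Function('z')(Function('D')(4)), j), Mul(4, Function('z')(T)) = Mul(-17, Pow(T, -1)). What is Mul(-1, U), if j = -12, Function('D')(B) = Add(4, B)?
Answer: Rational(-51, 8) ≈ -6.3750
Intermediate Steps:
Function('z')(T) = Mul(Rational(-17, 4), Pow(T, -1)) (Function('z')(T) = Mul(Rational(1, 4), Mul(-17, Pow(T, -1))) = Mul(Rational(-17, 4), Pow(T, -1)))
U = Rational(51, 8) (U = Mul(Mul(Rational(-17, 4), Pow(Add(4, 4), -1)), -12) = Mul(Mul(Rational(-17, 4), Pow(8, -1)), -12) = Mul(Mul(Rational(-17, 4), Rational(1, 8)), -12) = Mul(Rational(-17, 32), -12) = Rational(51, 8) ≈ 6.3750)
Mul(-1, U) = Mul(-1, Rational(51, 8)) = Rational(-51, 8)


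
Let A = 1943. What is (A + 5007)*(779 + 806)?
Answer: 11015750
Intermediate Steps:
(A + 5007)*(779 + 806) = (1943 + 5007)*(779 + 806) = 6950*1585 = 11015750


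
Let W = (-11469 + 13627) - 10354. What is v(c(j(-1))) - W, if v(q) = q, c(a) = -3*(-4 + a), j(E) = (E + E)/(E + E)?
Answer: 8205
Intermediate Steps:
j(E) = 1 (j(E) = (2*E)/((2*E)) = (2*E)*(1/(2*E)) = 1)
c(a) = 12 - 3*a
W = -8196 (W = 2158 - 10354 = -8196)
v(c(j(-1))) - W = (12 - 3*1) - 1*(-8196) = (12 - 3) + 8196 = 9 + 8196 = 8205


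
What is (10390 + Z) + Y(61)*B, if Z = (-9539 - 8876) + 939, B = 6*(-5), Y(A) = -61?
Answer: -5256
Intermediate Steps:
B = -30
Z = -17476 (Z = -18415 + 939 = -17476)
(10390 + Z) + Y(61)*B = (10390 - 17476) - 61*(-30) = -7086 + 1830 = -5256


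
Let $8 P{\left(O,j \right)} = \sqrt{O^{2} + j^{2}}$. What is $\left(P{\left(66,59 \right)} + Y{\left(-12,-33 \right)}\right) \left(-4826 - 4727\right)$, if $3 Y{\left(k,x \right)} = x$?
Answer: $105083 - \frac{9553 \sqrt{7837}}{8} \approx -629.1$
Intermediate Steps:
$Y{\left(k,x \right)} = \frac{x}{3}$
$P{\left(O,j \right)} = \frac{\sqrt{O^{2} + j^{2}}}{8}$
$\left(P{\left(66,59 \right)} + Y{\left(-12,-33 \right)}\right) \left(-4826 - 4727\right) = \left(\frac{\sqrt{66^{2} + 59^{2}}}{8} + \frac{1}{3} \left(-33\right)\right) \left(-4826 - 4727\right) = \left(\frac{\sqrt{4356 + 3481}}{8} - 11\right) \left(-9553\right) = \left(\frac{\sqrt{7837}}{8} - 11\right) \left(-9553\right) = \left(-11 + \frac{\sqrt{7837}}{8}\right) \left(-9553\right) = 105083 - \frac{9553 \sqrt{7837}}{8}$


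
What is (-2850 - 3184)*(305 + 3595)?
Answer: -23532600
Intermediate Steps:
(-2850 - 3184)*(305 + 3595) = -6034*3900 = -23532600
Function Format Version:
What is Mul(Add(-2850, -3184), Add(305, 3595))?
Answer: -23532600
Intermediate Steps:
Mul(Add(-2850, -3184), Add(305, 3595)) = Mul(-6034, 3900) = -23532600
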